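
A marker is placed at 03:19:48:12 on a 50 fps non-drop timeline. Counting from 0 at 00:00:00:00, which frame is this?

Total seconds to the label: (3 × 3600 + 19 × 60 + 48) = 11988.
Frame index = 11988 × 50 + 12 = 599412.

599412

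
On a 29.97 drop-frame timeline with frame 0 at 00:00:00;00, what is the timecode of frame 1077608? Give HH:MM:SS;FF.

Ten DF minutes hold 17982 frames, so frame 1077608 lies in block 59 (frames 1060938–1078919) with 16670 frames into that block.
The block's first minute is 1800 frames and the rest 1798 each; 16670 frames reaches minute 9, so 59 × 18 + 9 × 2 = 1080 labels have been skipped so far.
Adding those back, label number 1077608 + 1080 = 1078688 at 30 labels/s is 35956 s + 8 f = 9 h 59 min 16 s frame 8, i.e. 09:59:16;08.

09:59:16;08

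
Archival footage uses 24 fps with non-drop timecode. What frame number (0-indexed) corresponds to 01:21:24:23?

117239

Total seconds to the label: (1 × 3600 + 21 × 60 + 24) = 4884.
Frame index = 4884 × 24 + 23 = 117239.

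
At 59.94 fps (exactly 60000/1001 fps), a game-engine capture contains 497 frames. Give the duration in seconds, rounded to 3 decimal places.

8.292 seconds

Running time = 497 × 1001/60000 = 497497/60000 s ≈ 8.292 s.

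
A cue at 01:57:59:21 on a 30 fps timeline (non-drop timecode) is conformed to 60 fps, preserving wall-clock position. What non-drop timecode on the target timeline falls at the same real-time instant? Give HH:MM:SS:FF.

01:57:59:42

Source frame index: (1×3600 + 57×60 + 59) × 30 + 21 = 212391.
Real time: 212391 / (30) = 70797/10 s.
Target frame: (70797/10) × (60) = 424782.
At 60 labels/s: frame 424782 → 01:57:59:42.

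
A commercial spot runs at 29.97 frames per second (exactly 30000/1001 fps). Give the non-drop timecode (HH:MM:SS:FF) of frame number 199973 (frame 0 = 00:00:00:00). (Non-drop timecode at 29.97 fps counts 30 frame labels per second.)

199973 ÷ 30 = 6665 full seconds, remainder 23 frames.
6665 s = 1 h 51 min 5 s.
Timecode: 01:51:05:23.

01:51:05:23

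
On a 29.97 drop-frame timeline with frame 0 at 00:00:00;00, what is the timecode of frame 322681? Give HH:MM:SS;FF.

Ten DF minutes hold 17982 frames, so frame 322681 lies in block 17 (frames 305694–323675) with 16987 frames into that block.
The block's first minute is 1800 frames and the rest 1798 each; 16987 frames reaches minute 9, so 17 × 18 + 9 × 2 = 324 labels have been skipped so far.
Adding those back, label number 322681 + 324 = 323005 at 30 labels/s is 10766 s + 25 f = 2 h 59 min 26 s frame 25, i.e. 02:59:26;25.

02:59:26;25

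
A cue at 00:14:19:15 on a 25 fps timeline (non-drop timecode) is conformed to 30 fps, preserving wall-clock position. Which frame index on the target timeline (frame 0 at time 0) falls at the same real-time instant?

frame 25788

Source frame index: (0×3600 + 14×60 + 19) × 25 + 15 = 21490.
Real time: 21490 / (25) = 4298/5 s.
Target frame: (4298/5) × (30) = 25788.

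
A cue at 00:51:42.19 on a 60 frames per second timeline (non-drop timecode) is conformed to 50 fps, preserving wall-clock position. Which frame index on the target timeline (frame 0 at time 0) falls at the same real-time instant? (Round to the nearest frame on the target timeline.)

frame 155116

Source frame index: (0×3600 + 51×60 + 42) × 60 + 19 = 186139.
Real time: 186139 / (60) = 186139/60 s.
Target frame: (186139/60) × (50) = 930695/6 ≈ 155115.833 → 155116.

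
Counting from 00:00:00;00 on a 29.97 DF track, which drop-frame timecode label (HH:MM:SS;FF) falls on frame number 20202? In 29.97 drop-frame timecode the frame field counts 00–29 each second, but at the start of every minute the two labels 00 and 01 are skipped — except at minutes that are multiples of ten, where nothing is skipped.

00:11:14;02

Ten DF minutes hold 17982 frames, so frame 20202 lies in block 1 (frames 17982–35963) with 2220 frames into that block.
The block's first minute is 1800 frames and the rest 1798 each; 2220 frames reaches minute 1, so 1 × 18 + 1 × 2 = 20 labels have been skipped so far.
Adding those back, label number 20202 + 20 = 20222 at 30 labels/s is 674 s + 2 f = 0 h 11 min 14 s frame 2, i.e. 00:11:14;02.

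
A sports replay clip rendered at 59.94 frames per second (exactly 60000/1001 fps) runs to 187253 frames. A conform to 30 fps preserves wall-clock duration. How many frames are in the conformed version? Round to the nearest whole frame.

93720 frames

Frames at target rate = 187253 × (30) / (60000/1001) = 187440253/2000 ≈ 93720.126.
Nearest whole frame: 93720.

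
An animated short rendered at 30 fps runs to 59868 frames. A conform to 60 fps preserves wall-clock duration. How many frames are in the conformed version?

119736 frames

Frames at target rate = 59868 × (60) / (30) = 119736.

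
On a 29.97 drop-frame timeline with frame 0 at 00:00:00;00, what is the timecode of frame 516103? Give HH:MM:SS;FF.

04:47:00;21

Ten DF minutes hold 17982 frames, so frame 516103 lies in block 28 (frames 503496–521477) with 12607 frames into that block.
The block's first minute is 1800 frames and the rest 1798 each; 12607 frames reaches minute 7, so 28 × 18 + 7 × 2 = 518 labels have been skipped so far.
Adding those back, label number 516103 + 518 = 516621 at 30 labels/s is 17220 s + 21 f = 4 h 47 min 0 s frame 21, i.e. 04:47:00;21.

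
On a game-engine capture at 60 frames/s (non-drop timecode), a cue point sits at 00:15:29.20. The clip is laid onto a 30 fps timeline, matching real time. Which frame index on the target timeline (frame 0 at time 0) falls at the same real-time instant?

frame 27880

Source frame index: (0×3600 + 15×60 + 29) × 60 + 20 = 55760.
Real time: 55760 / (60) = 2788/3 s.
Target frame: (2788/3) × (30) = 27880.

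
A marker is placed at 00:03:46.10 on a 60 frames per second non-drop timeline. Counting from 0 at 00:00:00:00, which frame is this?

Total seconds to the label: (0 × 3600 + 3 × 60 + 46) = 226.
Frame index = 226 × 60 + 10 = 13570.

frame 13570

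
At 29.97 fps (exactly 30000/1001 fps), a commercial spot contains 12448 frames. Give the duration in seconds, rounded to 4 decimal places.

Running time = 12448 × 1001/30000 = 778778/1875 s ≈ 415.3483 s.

415.3483 seconds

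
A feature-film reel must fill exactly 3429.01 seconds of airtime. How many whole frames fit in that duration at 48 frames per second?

Frames = 3429.01 × 48 = 4114812/25 ≈ 164592.4800.
Complete frames: 164592.

164592 frames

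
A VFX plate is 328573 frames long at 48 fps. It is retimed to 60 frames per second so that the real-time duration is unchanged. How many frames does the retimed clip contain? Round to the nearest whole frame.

410716 frames

Frames at target rate = 328573 × (60) / (48) = 1642865/4 ≈ 410716.250.
Nearest whole frame: 410716.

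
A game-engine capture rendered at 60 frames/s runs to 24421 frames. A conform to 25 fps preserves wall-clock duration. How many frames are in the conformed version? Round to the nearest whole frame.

Frames at target rate = 24421 × (25) / (60) = 122105/12 ≈ 10175.417.
Nearest whole frame: 10175.

10175 frames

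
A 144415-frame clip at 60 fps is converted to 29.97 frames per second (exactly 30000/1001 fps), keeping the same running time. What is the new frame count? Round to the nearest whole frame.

72135 frames

Frames at target rate = 144415 × (30000/1001) / (60) = 72207500/1001 ≈ 72135.365.
Nearest whole frame: 72135.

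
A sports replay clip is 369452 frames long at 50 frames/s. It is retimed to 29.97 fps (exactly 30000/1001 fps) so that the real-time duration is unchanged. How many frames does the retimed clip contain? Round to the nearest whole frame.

Frames at target rate = 369452 × (30000/1001) / (50) = 221671200/1001 ≈ 221449.750.
Nearest whole frame: 221450.

221450 frames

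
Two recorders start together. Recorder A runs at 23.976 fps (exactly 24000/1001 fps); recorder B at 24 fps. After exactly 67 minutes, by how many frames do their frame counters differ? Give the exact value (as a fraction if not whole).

96480/1001 frames

67 min = 4020 s.
A emits 24000/1001 × 4020 = 96480000/1001 frames; B emits 24 × 4020 = 96480.
Difference = 96480/1001 frames (≈ 96.3836); B is ahead of A.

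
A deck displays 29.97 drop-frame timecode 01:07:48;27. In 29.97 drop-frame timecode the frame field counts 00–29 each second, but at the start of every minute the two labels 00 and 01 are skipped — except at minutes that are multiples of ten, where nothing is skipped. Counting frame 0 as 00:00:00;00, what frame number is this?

Complete 10-minute blocks: 6, each 17982 frames → 107892.
Remaining 7 whole minutes in the current block: 1800 + 6 × 1798 = 12588 frames.
Within the current minute: 48 × 30 + 27 − 2 = 1465 (labels ;00/;01 skipped at this minute). Total = 107892 + 12588 + 1465 = 121945.

121945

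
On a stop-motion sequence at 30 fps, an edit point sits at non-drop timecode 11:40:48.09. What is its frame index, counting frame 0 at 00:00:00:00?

Total seconds to the label: (11 × 3600 + 40 × 60 + 48) = 42048.
Frame index = 42048 × 30 + 9 = 1261449.

1261449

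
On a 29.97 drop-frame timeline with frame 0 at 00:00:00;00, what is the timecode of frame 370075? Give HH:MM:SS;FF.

03:25:48;05

Ten DF minutes hold 17982 frames, so frame 370075 lies in block 20 (frames 359640–377621) with 10435 frames into that block.
The block's first minute is 1800 frames and the rest 1798 each; 10435 frames reaches minute 5, so 20 × 18 + 5 × 2 = 370 labels have been skipped so far.
Adding those back, label number 370075 + 370 = 370445 at 30 labels/s is 12348 s + 5 f = 3 h 25 min 48 s frame 5, i.e. 03:25:48;05.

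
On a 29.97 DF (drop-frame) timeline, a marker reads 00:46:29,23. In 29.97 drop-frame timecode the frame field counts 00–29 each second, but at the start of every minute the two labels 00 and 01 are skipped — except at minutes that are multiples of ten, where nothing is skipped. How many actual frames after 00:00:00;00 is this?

83609

As if non-drop at 30 labels/s: (0 × 3600 + 46 × 60 + 29) × 30 + 23 = 83693.
Minute boundaries passed: 46; those not divisible by 10: 46 − 4 = 42; dropped labels = 2 × 42 = 84.
Actual frame index = 83693 − 84 = 83609.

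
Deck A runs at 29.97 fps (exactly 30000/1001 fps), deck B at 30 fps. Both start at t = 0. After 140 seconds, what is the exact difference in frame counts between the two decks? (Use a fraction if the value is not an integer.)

600/143 frames

A emits 30000/1001 × 140 = 600000/143 frames; B emits 30 × 140 = 4200.
Difference = 600/143 frames (≈ 4.1958); B is ahead of A.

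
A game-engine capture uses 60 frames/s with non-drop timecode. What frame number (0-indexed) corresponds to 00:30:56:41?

Total seconds to the label: (0 × 3600 + 30 × 60 + 56) = 1856.
Frame index = 1856 × 60 + 41 = 111401.

frame 111401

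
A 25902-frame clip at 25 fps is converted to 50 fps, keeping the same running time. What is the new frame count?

Frames at target rate = 25902 × (50) / (25) = 51804.

51804 frames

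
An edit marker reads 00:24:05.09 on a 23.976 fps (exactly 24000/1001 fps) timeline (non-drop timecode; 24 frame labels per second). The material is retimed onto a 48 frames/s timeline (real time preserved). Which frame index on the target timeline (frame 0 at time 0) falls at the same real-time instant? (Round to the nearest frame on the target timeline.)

frame 69447

Source frame index: (0×3600 + 24×60 + 5) × 24 + 9 = 34689.
Real time: 34689 / (24000/1001) = 11574563/8000 s.
Target frame: (11574563/8000) × (48) = 34723689/500 ≈ 69447.378 → 69447.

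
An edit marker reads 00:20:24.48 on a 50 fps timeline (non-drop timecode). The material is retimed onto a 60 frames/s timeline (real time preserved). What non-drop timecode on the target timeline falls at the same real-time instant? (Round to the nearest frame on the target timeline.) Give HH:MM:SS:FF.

Source frame index: (0×3600 + 20×60 + 24) × 50 + 48 = 61248.
Real time: 61248 / (50) = 30624/25 s.
Target frame: (30624/25) × (60) = 367488/5 ≈ 73497.600 → 73498.
At 60 labels/s: frame 73498 → 00:20:24:58.

00:20:24:58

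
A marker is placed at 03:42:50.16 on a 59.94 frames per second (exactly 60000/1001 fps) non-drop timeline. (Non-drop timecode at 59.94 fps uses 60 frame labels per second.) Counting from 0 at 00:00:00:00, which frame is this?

frame 802216

Total seconds to the label: (3 × 3600 + 42 × 60 + 50) = 13370.
Frame index = 13370 × 60 + 16 = 802216.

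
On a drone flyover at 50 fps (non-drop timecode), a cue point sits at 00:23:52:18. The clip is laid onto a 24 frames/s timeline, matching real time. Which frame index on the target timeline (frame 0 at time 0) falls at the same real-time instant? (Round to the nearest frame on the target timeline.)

frame 34377

Source frame index: (0×3600 + 23×60 + 52) × 50 + 18 = 71618.
Real time: 71618 / (50) = 35809/25 s.
Target frame: (35809/25) × (24) = 859416/25 ≈ 34376.640 → 34377.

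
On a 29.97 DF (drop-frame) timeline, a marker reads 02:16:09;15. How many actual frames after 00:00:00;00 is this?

244839

As if non-drop at 30 labels/s: (2 × 3600 + 16 × 60 + 9) × 30 + 15 = 245085.
Minute boundaries passed: 136; those not divisible by 10: 136 − 13 = 123; dropped labels = 2 × 123 = 246.
Actual frame index = 245085 − 246 = 244839.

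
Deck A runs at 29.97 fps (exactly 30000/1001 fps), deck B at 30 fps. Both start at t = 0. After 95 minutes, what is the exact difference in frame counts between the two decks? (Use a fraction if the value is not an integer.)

171000/1001 frames

95 min = 5700 s.
A emits 30000/1001 × 5700 = 171000000/1001 frames; B emits 30 × 5700 = 171000.
Difference = 171000/1001 frames (≈ 170.8292); B is ahead of A.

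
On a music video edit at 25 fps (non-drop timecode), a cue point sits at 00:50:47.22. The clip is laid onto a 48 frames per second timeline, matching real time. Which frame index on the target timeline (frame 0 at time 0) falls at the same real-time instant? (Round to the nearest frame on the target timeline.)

frame 146298

Source frame index: (0×3600 + 50×60 + 47) × 25 + 22 = 76197.
Real time: 76197 / (25) = 76197/25 s.
Target frame: (76197/25) × (48) = 3657456/25 ≈ 146298.240 → 146298.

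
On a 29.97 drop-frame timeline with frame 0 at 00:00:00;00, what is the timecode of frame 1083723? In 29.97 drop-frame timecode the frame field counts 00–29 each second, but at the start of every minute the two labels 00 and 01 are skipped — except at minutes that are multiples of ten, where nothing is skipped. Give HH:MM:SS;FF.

10:02:40;07

Each 10-minute DF block holds 10 × 60 × 30 − 9 × 2 = 17982 frames. 1083723 ÷ 17982 → 60 full blocks, remainder 4803.
Within the partial block the first minute is 1800 frames and each further minute 1798, so 2 further minute boundaries passed. Total skipped labels = 18 × 60 + 2 × 2 = 1084.
Non-drop label index = 1083723 + 1084 = 1084807; at 30 labels/s that is 10:02:40:07, i.e. DF 10:02:40;07.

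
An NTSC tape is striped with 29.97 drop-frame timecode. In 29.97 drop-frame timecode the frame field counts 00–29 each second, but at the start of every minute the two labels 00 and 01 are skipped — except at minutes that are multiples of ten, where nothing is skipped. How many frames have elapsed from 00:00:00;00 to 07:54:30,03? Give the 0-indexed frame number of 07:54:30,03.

Complete 10-minute blocks: 47, each 17982 frames → 845154.
Remaining 4 whole minutes in the current block: 1800 + 3 × 1798 = 7194 frames.
Within the current minute: 30 × 30 + 3 − 2 = 901 (labels ;00/;01 skipped at this minute). Total = 845154 + 7194 + 901 = 853249.

853249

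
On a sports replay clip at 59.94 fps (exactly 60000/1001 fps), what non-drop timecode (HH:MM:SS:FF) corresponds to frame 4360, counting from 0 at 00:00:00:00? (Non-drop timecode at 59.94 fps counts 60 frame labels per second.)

4360 ÷ 60 = 72 full seconds, remainder 40 frames.
72 s = 0 h 1 min 12 s.
Timecode: 00:01:12:40.

00:01:12:40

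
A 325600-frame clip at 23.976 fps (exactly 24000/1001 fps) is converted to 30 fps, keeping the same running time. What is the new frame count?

Target frames = source frames × (target rate / source rate) = 325600 × (30)/(24000/1001) = 325600 × 1001/800 = 407407.

407407 frames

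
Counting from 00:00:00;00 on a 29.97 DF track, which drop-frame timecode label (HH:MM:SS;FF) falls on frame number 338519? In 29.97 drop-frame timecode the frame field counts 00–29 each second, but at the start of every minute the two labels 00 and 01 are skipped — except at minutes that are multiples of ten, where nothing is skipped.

Each 10-minute DF block holds 10 × 60 × 30 − 9 × 2 = 17982 frames. 338519 ÷ 17982 → 18 full blocks, remainder 14843.
Within the partial block the first minute is 1800 frames and each further minute 1798, so 8 further minute boundaries passed. Total skipped labels = 18 × 18 + 2 × 8 = 340.
Non-drop label index = 338519 + 340 = 338859; at 30 labels/s that is 03:08:15:09, i.e. DF 03:08:15;09.

03:08:15;09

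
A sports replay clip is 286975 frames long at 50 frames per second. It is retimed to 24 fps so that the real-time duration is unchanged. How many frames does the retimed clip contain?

Target frames = source frames × (target rate / source rate) = 286975 × (24)/(50) = 286975 × 12/25 = 137748.

137748 frames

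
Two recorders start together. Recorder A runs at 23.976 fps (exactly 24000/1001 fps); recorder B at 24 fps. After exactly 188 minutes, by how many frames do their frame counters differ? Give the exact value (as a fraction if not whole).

188 min = 11280 s.
A emits 24000/1001 × 11280 = 270720000/1001 frames; B emits 24 × 11280 = 270720.
Difference = 270720/1001 frames (≈ 270.4496); B is ahead of A.

270720/1001 frames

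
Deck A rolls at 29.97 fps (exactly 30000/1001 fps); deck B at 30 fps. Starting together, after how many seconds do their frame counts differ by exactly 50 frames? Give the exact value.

The gap grows by |30 − 30000/1001| = 30/1001 frames per second.
Time for a 50-frame gap: 50 ÷ (30/1001) = 5005/3 s.

5005/3 seconds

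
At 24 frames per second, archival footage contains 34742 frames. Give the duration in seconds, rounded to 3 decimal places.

Running time = 34742 × 1/24 = 17371/12 s ≈ 1447.583 s.

1447.583 seconds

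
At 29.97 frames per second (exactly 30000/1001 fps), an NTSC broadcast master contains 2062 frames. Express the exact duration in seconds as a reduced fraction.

1032031/15000 seconds

Running time = 2062 ÷ (30000/1001) = 2062 × 1001/30000 = 1032031/15000 s.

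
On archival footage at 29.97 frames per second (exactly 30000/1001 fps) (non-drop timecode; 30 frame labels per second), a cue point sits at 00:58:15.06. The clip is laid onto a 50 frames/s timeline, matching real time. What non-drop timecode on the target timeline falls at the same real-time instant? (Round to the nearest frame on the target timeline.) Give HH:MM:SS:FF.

Source frame index: (0×3600 + 58×60 + 15) × 30 + 6 = 104856.
Real time: 104856 / (30000/1001) = 4373369/1250 s.
Target frame: (4373369/1250) × (50) = 4373369/25 ≈ 174934.760 → 174935.
At 50 labels/s: frame 174935 → 00:58:18:35.

00:58:18:35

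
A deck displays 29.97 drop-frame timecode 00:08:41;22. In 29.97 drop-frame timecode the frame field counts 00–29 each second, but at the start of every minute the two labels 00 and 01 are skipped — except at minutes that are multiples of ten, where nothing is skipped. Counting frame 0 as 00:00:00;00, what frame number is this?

15636

As if non-drop at 30 labels/s: (0 × 3600 + 8 × 60 + 41) × 30 + 22 = 15652.
Minute boundaries passed: 8; those not divisible by 10: 8 − 0 = 8; dropped labels = 2 × 8 = 16.
Actual frame index = 15652 − 16 = 15636.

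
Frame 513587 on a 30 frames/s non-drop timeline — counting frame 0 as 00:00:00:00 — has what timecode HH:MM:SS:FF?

04:45:19:17

513587 ÷ 30 = 17119 full seconds, remainder 17 frames.
17119 s = 4 h 45 min 19 s.
Timecode: 04:45:19:17.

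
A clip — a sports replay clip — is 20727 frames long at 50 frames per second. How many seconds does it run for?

414.54 seconds

Running time = 20727 / (50) = 414.54 s.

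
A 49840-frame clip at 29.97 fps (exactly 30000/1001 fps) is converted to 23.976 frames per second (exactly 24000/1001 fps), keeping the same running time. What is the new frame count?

39872 frames

Target frames = source frames × (target rate / source rate) = 49840 × (24000/1001)/(30000/1001) = 49840 × 4/5 = 39872.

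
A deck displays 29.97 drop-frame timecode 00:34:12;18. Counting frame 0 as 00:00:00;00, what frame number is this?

As if non-drop at 30 labels/s: (0 × 3600 + 34 × 60 + 12) × 30 + 18 = 61578.
Minute boundaries passed: 34; those not divisible by 10: 34 − 3 = 31; dropped labels = 2 × 31 = 62.
Actual frame index = 61578 − 62 = 61516.

61516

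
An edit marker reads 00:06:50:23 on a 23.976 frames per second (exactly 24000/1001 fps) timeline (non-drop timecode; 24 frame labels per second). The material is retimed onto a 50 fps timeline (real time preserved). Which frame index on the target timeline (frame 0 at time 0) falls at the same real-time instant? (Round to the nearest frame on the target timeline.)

Source frame index: (0×3600 + 6×60 + 50) × 24 + 23 = 9863.
Real time: 9863 / (24000/1001) = 9872863/24000 s.
Target frame: (9872863/24000) × (50) = 9872863/480 ≈ 20568.465 → 20568.

frame 20568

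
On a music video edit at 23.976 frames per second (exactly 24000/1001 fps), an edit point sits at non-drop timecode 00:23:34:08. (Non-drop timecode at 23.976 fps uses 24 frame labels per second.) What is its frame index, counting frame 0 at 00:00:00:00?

frame 33944

Total seconds to the label: (0 × 3600 + 23 × 60 + 34) = 1414.
Frame index = 1414 × 24 + 8 = 33944.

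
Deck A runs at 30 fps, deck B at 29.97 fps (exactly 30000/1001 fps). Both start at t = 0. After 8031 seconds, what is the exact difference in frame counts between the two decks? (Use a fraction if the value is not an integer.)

240930/1001 frames

A emits 30 × 8031 = 240930 frames; B emits 30000/1001 × 8031 = 240930000/1001.
Difference = 240930/1001 frames (≈ 240.6893); B is behind A.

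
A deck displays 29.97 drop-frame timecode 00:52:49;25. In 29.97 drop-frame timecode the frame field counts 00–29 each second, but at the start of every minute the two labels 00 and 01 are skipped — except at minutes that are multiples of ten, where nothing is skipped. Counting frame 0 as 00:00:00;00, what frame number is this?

95001

As if non-drop at 30 labels/s: (0 × 3600 + 52 × 60 + 49) × 30 + 25 = 95095.
Minute boundaries passed: 52; those not divisible by 10: 52 − 5 = 47; dropped labels = 2 × 47 = 94.
Actual frame index = 95095 − 94 = 95001.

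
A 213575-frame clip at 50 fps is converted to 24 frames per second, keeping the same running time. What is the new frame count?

102516 frames

Target frames = source frames × (target rate / source rate) = 213575 × (24)/(50) = 213575 × 12/25 = 102516.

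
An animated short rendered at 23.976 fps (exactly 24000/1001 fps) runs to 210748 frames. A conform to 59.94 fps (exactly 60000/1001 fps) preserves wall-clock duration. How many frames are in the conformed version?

Target frames = source frames × (target rate / source rate) = 210748 × (60000/1001)/(24000/1001) = 210748 × 5/2 = 526870.

526870 frames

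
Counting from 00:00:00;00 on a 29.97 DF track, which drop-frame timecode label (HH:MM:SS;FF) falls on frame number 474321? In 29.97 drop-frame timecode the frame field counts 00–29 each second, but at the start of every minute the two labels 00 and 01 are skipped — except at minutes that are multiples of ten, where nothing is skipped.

04:23:46;15

Each 10-minute DF block holds 10 × 60 × 30 − 9 × 2 = 17982 frames. 474321 ÷ 17982 → 26 full blocks, remainder 6789.
Within the partial block the first minute is 1800 frames and each further minute 1798, so 3 further minute boundaries passed. Total skipped labels = 18 × 26 + 2 × 3 = 474.
Non-drop label index = 474321 + 474 = 474795; at 30 labels/s that is 04:23:46:15, i.e. DF 04:23:46;15.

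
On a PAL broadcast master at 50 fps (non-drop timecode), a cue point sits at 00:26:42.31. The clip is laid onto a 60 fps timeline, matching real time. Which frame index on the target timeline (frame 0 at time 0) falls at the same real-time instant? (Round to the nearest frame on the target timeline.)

Source frame index: (0×3600 + 26×60 + 42) × 50 + 31 = 80131.
Real time: 80131 / (50) = 80131/50 s.
Target frame: (80131/50) × (60) = 480786/5 ≈ 96157.200 → 96157.

frame 96157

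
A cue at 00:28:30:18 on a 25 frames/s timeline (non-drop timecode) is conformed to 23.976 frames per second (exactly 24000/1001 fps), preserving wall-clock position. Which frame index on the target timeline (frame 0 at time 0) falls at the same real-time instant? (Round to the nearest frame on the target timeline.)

frame 41016

Source frame index: (0×3600 + 28×60 + 30) × 25 + 18 = 42768.
Real time: 42768 / (25) = 42768/25 s.
Target frame: (42768/25) × (24000/1001) = 3732480/91 ≈ 41016.264 → 41016.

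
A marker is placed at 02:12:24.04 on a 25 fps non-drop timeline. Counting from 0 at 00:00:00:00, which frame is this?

Total seconds to the label: (2 × 3600 + 12 × 60 + 24) = 7944.
Frame index = 7944 × 25 + 4 = 198604.

frame 198604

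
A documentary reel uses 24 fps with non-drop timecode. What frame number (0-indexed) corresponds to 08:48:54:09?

frame 761625

Total seconds to the label: (8 × 3600 + 48 × 60 + 54) = 31734.
Frame index = 31734 × 24 + 9 = 761625.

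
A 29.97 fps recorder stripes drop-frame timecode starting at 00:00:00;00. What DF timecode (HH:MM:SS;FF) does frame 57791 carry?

00:32:08;09

Ten DF minutes hold 17982 frames, so frame 57791 lies in block 3 (frames 53946–71927) with 3845 frames into that block.
The block's first minute is 1800 frames and the rest 1798 each; 3845 frames reaches minute 2, so 3 × 18 + 2 × 2 = 58 labels have been skipped so far.
Adding those back, label number 57791 + 58 = 57849 at 30 labels/s is 1928 s + 9 f = 0 h 32 min 8 s frame 9, i.e. 00:32:08;09.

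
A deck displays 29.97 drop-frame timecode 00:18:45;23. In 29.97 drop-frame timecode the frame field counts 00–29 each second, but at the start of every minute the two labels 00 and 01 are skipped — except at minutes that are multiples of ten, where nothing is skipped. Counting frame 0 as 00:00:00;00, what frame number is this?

33739

Complete 10-minute blocks: 1, each 17982 frames → 17982.
Remaining 8 whole minutes in the current block: 1800 + 7 × 1798 = 14386 frames.
Within the current minute: 45 × 30 + 23 − 2 = 1371 (labels ;00/;01 skipped at this minute). Total = 17982 + 14386 + 1371 = 33739.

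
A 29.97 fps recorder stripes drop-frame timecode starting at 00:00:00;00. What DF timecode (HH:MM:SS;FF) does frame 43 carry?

Each 10-minute DF block holds 10 × 60 × 30 − 9 × 2 = 17982 frames. 43 ÷ 17982 → 0 full blocks, remainder 43.
Within the partial block the first minute is 1800 frames and each further minute 1798, so 0 further minute boundaries passed. Total skipped labels = 18 × 0 + 2 × 0 = 0.
Non-drop label index = 43 + 0 = 43; at 30 labels/s that is 00:00:01:13, i.e. DF 00:00:01;13.

00:00:01;13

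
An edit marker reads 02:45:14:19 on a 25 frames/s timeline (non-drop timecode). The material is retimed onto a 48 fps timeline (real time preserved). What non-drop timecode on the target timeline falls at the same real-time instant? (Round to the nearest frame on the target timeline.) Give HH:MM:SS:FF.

Source frame index: (2×3600 + 45×60 + 14) × 25 + 19 = 247869.
Real time: 247869 / (25) = 247869/25 s.
Target frame: (247869/25) × (48) = 11897712/25 ≈ 475908.480 → 475908.
At 48 labels/s: frame 475908 → 02:45:14:36.

02:45:14:36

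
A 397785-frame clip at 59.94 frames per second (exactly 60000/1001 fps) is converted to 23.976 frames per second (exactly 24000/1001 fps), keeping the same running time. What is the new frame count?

159114 frames

Frames at target rate = 397785 × (24000/1001) / (60000/1001) = 159114.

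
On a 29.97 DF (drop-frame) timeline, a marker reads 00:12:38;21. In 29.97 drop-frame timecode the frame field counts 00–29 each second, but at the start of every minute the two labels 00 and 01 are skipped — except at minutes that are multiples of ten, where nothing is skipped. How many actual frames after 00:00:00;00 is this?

22739

As if non-drop at 30 labels/s: (0 × 3600 + 12 × 60 + 38) × 30 + 21 = 22761.
Minute boundaries passed: 12; those not divisible by 10: 12 − 1 = 11; dropped labels = 2 × 11 = 22.
Actual frame index = 22761 − 22 = 22739.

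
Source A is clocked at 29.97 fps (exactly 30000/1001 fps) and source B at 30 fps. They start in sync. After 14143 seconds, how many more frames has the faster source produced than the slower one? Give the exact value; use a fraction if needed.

A emits 30000/1001 × 14143 = 424290000/1001 frames; B emits 30 × 14143 = 424290.
Difference = 424290/1001 frames (≈ 423.8661); B is ahead of A.

424290/1001 frames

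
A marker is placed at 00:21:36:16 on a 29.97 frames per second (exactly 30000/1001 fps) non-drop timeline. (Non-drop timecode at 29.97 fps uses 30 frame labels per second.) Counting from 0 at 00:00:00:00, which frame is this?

Total seconds to the label: (0 × 3600 + 21 × 60 + 36) = 1296.
Frame index = 1296 × 30 + 16 = 38896.

frame 38896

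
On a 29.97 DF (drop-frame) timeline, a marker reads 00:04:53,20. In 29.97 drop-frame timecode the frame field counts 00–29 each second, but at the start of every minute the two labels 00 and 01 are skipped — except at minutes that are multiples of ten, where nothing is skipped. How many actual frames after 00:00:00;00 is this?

Complete 10-minute blocks: 0, each 17982 frames → 0.
Remaining 4 whole minutes in the current block: 1800 + 3 × 1798 = 7194 frames.
Within the current minute: 53 × 30 + 20 − 2 = 1608 (labels ;00/;01 skipped at this minute). Total = 0 + 7194 + 1608 = 8802.

8802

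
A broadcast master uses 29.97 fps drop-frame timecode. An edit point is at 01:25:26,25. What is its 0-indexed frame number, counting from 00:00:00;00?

Complete 10-minute blocks: 8, each 17982 frames → 143856.
Remaining 5 whole minutes in the current block: 1800 + 4 × 1798 = 8992 frames.
Within the current minute: 26 × 30 + 25 − 2 = 803 (labels ;00/;01 skipped at this minute). Total = 143856 + 8992 + 803 = 153651.

153651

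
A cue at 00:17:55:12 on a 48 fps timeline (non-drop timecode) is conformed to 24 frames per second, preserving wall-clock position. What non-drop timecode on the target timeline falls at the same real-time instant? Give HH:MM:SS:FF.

Source frame index: (0×3600 + 17×60 + 55) × 48 + 12 = 51612.
Real time: 51612 / (48) = 4301/4 s.
Target frame: (4301/4) × (24) = 25806.
At 24 labels/s: frame 25806 → 00:17:55:06.

00:17:55:06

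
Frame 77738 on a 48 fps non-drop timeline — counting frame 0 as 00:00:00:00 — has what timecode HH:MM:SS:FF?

77738 ÷ 48 = 1619 full seconds, remainder 26 frames.
1619 s = 0 h 26 min 59 s.
Timecode: 00:26:59:26.

00:26:59:26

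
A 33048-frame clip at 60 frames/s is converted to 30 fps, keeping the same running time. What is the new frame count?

16524 frames

Target frames = source frames × (target rate / source rate) = 33048 × (30)/(60) = 33048 × 1/2 = 16524.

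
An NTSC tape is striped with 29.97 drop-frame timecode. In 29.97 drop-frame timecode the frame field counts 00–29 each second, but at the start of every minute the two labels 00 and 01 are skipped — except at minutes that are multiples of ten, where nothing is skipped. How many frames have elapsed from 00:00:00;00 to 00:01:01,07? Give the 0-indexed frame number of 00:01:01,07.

1835

As if non-drop at 30 labels/s: (0 × 3600 + 1 × 60 + 1) × 30 + 7 = 1837.
Minute boundaries passed: 1; those not divisible by 10: 1 − 0 = 1; dropped labels = 2 × 1 = 2.
Actual frame index = 1837 − 2 = 1835.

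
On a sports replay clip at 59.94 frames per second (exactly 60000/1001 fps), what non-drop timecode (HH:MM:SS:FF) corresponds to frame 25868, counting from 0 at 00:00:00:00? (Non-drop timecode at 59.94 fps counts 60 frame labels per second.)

00:07:11:08

25868 ÷ 60 = 431 full seconds, remainder 8 frames.
431 s = 0 h 7 min 11 s.
Timecode: 00:07:11:08.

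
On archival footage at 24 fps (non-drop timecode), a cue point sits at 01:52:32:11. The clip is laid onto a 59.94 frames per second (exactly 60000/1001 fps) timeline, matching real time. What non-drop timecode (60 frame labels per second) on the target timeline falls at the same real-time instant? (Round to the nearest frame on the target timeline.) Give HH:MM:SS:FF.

01:52:25:43

Source frame index: (1×3600 + 52×60 + 32) × 24 + 11 = 162059.
Real time: 162059 / (24) = 162059/24 s.
Target frame: (162059/24) × (60000/1001) = 405147500/1001 ≈ 404742.757 → 404743.
At 60 labels/s: frame 404743 → 01:52:25:43.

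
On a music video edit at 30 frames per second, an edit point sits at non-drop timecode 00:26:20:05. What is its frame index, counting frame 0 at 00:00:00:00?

Total seconds to the label: (0 × 3600 + 26 × 60 + 20) = 1580.
Frame index = 1580 × 30 + 5 = 47405.

frame 47405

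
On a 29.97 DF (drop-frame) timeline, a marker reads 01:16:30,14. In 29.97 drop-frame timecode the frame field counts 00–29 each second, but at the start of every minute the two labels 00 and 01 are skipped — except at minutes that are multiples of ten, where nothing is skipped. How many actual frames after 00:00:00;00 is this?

Complete 10-minute blocks: 7, each 17982 frames → 125874.
Remaining 6 whole minutes in the current block: 1800 + 5 × 1798 = 10790 frames.
Within the current minute: 30 × 30 + 14 − 2 = 912 (labels ;00/;01 skipped at this minute). Total = 125874 + 10790 + 912 = 137576.

137576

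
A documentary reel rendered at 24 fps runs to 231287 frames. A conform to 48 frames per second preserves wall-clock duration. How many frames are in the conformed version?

Target frames = source frames × (target rate / source rate) = 231287 × (48)/(24) = 231287 × 2 = 462574.

462574 frames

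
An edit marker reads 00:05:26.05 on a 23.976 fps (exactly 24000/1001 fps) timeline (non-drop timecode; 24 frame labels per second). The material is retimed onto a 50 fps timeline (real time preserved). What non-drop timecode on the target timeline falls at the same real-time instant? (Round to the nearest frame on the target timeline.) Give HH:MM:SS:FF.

00:05:26:27

Source frame index: (0×3600 + 5×60 + 26) × 24 + 5 = 7829.
Real time: 7829 / (24000/1001) = 7836829/24000 s.
Target frame: (7836829/24000) × (50) = 7836829/480 ≈ 16326.727 → 16327.
At 50 labels/s: frame 16327 → 00:05:26:27.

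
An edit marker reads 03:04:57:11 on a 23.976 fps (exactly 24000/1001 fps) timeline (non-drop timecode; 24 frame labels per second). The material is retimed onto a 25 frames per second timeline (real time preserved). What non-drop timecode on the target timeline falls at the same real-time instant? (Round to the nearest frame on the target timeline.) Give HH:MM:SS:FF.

Source frame index: (3×3600 + 4×60 + 57) × 24 + 11 = 266339.
Real time: 266339 / (24000/1001) = 266605339/24000 s.
Target frame: (266605339/24000) × (25) = 266605339/960 ≈ 277713.895 → 277714.
At 25 labels/s: frame 277714 → 03:05:08:14.

03:05:08:14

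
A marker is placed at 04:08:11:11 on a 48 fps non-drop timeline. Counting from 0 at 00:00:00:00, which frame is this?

Total seconds to the label: (4 × 3600 + 8 × 60 + 11) = 14891.
Frame index = 14891 × 48 + 11 = 714779.

frame 714779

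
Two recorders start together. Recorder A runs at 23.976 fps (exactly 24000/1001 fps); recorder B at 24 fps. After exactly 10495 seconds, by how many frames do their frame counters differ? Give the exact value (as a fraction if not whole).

A emits 24000/1001 × 10495 = 251880000/1001 frames; B emits 24 × 10495 = 251880.
Difference = 251880/1001 frames (≈ 251.6284); B is ahead of A.

251880/1001 frames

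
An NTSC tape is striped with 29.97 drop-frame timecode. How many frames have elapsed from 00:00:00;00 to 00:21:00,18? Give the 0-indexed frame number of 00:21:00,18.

37780

Complete 10-minute blocks: 2, each 17982 frames → 35964.
Remaining 1 whole minute in the current block: 1800 + 0 × 1798 = 1800 frames.
Within the current minute: 0 × 30 + 18 − 2 = 16 (labels ;00/;01 skipped at this minute). Total = 35964 + 1800 + 16 = 37780.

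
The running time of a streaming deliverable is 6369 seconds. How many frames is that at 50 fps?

318450 frames

Frames = 6369 × 50 = 318450.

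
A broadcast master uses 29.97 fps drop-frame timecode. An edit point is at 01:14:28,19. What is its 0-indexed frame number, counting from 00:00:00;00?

133925

Complete 10-minute blocks: 7, each 17982 frames → 125874.
Remaining 4 whole minutes in the current block: 1800 + 3 × 1798 = 7194 frames.
Within the current minute: 28 × 30 + 19 − 2 = 857 (labels ;00/;01 skipped at this minute). Total = 125874 + 7194 + 857 = 133925.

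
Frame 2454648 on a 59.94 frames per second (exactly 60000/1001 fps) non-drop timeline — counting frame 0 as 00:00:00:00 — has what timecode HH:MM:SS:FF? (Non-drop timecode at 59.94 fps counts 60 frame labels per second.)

11:21:50:48

2454648 ÷ 60 = 40910 full seconds, remainder 48 frames.
40910 s = 11 h 21 min 50 s.
Timecode: 11:21:50:48.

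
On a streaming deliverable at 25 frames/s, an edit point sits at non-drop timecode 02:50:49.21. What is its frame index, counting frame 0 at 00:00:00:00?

frame 256246

Total seconds to the label: (2 × 3600 + 50 × 60 + 49) = 10249.
Frame index = 10249 × 25 + 21 = 256246.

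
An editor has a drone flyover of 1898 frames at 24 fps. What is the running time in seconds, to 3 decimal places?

Running time = 1898 × 1/24 = 949/12 s ≈ 79.083 s.

79.083 seconds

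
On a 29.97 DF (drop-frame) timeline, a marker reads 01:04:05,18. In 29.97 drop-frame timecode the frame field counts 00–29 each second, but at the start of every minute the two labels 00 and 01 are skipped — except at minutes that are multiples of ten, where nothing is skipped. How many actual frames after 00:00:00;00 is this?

115252

As if non-drop at 30 labels/s: (1 × 3600 + 4 × 60 + 5) × 30 + 18 = 115368.
Minute boundaries passed: 64; those not divisible by 10: 64 − 6 = 58; dropped labels = 2 × 58 = 116.
Actual frame index = 115368 − 116 = 115252.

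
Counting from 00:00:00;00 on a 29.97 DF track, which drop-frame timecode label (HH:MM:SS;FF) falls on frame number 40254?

00:22:23;04

Each 10-minute DF block holds 10 × 60 × 30 − 9 × 2 = 17982 frames. 40254 ÷ 17982 → 2 full blocks, remainder 4290.
Within the partial block the first minute is 1800 frames and each further minute 1798, so 2 further minute boundaries passed. Total skipped labels = 18 × 2 + 2 × 2 = 40.
Non-drop label index = 40254 + 40 = 40294; at 30 labels/s that is 00:22:23:04, i.e. DF 00:22:23;04.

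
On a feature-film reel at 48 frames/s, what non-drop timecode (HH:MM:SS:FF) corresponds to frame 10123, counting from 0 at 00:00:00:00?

10123 ÷ 48 = 210 full seconds, remainder 43 frames.
210 s = 0 h 3 min 30 s.
Timecode: 00:03:30:43.

00:03:30:43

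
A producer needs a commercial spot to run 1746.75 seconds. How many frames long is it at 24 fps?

Frames = 1746.75 × 24 = 41922.

41922 frames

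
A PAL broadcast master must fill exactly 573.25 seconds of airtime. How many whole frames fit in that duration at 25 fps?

Frames = 573.25 × 25 = 57325/4 ≈ 14331.2500.
Complete frames: 14331.

14331 frames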